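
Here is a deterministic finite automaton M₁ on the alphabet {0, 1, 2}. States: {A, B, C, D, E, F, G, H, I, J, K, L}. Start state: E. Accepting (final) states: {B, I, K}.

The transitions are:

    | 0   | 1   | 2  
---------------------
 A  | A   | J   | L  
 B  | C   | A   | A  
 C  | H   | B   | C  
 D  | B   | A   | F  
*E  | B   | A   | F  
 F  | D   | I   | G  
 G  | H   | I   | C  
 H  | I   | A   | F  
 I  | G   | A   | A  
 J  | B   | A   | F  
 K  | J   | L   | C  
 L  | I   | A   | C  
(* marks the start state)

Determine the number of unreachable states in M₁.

1

BFS from E reaches {A, B, C, D, E, F, G, H, I, J, L}; the 1 state(s) K are never visited.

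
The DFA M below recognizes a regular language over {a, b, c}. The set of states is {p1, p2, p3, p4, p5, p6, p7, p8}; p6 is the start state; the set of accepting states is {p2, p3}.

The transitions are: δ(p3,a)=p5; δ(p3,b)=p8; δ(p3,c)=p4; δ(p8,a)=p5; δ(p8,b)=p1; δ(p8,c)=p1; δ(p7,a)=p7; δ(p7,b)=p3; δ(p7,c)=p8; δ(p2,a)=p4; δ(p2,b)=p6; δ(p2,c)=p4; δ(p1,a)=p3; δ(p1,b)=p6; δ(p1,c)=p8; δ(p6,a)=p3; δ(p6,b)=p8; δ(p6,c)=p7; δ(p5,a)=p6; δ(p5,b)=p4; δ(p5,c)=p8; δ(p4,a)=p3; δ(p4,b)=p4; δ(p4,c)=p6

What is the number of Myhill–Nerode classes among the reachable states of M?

7

Reachable states from the start: {p1,p3,p4,p5,p6,p7,p8}. Unreachable: {p2} — drop them.
Start with accepting vs non-accepting: {p3} | {p1,p4,p5,p6,p7,p8}.
Split {p1,p4,p5,p6,p7,p8} by δ(·,a) → {p1,p4,p6} and {p5,p7,p8}.
On input b, block {p1,p4,p6} splits into {p1,p4} and {p6}.
Split {p1,p4} by δ(·,b) → {p1} and {p4}.
Split {p5,p7,p8} by δ(·,a) → {p7,p8} and {p5}.
Refine {p7,p8} on symbol a: members go to different blocks, giving {p7} and {p8}.
No further refinement is possible. Final partition (7 blocks): {p3} | {p1} | {p7} | {p6} | {p4} | {p5} | {p8}.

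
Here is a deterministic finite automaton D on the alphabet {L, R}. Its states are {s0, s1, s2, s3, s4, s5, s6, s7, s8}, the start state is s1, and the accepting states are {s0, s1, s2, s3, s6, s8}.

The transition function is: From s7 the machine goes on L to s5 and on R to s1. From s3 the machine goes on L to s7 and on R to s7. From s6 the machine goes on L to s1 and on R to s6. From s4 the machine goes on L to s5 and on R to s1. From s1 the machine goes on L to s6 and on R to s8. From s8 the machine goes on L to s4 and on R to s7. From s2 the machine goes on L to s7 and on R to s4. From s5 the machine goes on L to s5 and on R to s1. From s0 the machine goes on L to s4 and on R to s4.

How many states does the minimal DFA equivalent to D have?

States {s0,s2,s3} cannot be reached from the start state, so discard them.
Start with accepting vs non-accepting: {s1,s6,s8} | {s4,s5,s7}.
Split {s1,s6,s8} by δ(·,L) → {s1,s6} and {s8}.
Refine {s1,s6} on symbol R: members go to different blocks, giving {s1} and {s6}.
The partition is now stable with 4 blocks: {s1} | {s4,s5,s7} | {s8} | {s6}.

4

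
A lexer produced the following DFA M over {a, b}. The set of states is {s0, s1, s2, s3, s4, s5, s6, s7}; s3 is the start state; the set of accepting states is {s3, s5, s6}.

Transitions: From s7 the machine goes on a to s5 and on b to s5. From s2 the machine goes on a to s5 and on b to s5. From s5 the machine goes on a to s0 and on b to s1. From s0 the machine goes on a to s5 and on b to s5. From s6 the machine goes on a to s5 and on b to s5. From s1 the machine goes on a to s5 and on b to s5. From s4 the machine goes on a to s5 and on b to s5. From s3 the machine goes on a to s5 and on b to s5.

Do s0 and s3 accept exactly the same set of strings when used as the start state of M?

No

States {s2,s4,s6,s7} cannot be reached from the start state, so discard them.
Initial partition by acceptance: {s3,s5} | {s0,s1}.
Split {s3,s5} by δ(·,a) → {s3} and {s5}.
No further refinement is possible. Final partition (3 blocks): {s3} | {s0,s1} | {s5}.
s0 and s3 end up in different blocks, so they are distinguishable. For instance, the string 'ε' is accepted from only s3.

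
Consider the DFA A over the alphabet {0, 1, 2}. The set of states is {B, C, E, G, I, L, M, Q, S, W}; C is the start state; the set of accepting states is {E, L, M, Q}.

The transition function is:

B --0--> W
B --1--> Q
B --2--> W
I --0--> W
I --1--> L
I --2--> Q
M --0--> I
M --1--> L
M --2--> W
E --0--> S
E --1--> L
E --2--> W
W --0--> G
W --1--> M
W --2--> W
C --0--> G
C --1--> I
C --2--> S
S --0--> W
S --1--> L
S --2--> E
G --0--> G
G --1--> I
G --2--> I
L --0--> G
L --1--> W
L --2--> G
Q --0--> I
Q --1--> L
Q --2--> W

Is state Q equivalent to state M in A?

States {B} cannot be reached from the start state, so discard them.
Start with accepting vs non-accepting: {E,L,M,Q} | {C,G,I,S,W}.
Refine {E,L,M,Q} on symbol 1: members go to different blocks, giving {E,M,Q} and {L}.
Refine {C,G,I,S,W} on symbol 1: members go to different blocks, giving {C,G} and {I,S} and {W}.
No further refinement is possible. Final partition (5 blocks): {E,M,Q} | {C,G} | {L} | {I,S} | {W}.
Q and M lie in the same block of the stable partition, so they are equivalent — no string distinguishes them.

Yes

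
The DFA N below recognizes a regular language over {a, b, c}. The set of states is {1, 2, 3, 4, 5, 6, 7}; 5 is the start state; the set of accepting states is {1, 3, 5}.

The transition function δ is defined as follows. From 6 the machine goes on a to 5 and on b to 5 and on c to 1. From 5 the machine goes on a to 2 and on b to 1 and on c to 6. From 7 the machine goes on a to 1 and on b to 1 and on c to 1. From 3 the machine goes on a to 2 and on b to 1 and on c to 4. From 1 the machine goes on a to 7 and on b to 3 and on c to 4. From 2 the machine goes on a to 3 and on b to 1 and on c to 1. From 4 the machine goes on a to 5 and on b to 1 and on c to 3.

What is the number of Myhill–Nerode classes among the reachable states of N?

Initial partition by acceptance: {1,3,5} | {2,4,6,7}.
The partition is now stable with 2 blocks: {1,3,5} | {2,4,6,7}.

2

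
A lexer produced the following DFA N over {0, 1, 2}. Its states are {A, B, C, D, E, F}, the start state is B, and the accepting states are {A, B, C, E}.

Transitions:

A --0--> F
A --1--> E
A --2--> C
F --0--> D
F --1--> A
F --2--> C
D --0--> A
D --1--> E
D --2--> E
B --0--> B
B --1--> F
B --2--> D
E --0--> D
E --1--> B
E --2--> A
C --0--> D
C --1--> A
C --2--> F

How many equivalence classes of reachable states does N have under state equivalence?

6

Start with accepting vs non-accepting: {A,B,C,E} | {D,F}.
Split {A,B,C,E} by δ(·,0) → {A,C,E} and {B}.
Refine {A,C,E} on symbol 1: members go to different blocks, giving {A,C} and {E}.
On input 1, block {A,C} splits into {A} and {C}.
Refine {D,F} on symbol 0: members go to different blocks, giving {D} and {F}.
No further refinement is possible. Final partition (6 blocks): {A} | {D} | {B} | {E} | {C} | {F}.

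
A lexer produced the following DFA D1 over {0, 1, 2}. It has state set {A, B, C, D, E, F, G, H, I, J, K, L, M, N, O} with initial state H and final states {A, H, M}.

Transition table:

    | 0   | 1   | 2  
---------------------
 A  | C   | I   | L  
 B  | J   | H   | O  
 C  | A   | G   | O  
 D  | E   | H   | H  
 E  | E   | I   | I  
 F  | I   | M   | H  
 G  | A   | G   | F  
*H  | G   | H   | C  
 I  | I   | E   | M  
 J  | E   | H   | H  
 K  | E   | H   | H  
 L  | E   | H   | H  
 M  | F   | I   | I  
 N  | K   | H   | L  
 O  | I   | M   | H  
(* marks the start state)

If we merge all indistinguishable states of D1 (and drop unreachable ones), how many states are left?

States {B,D,J,K,N} cannot be reached from the start state, so discard them.
Initial partition by acceptance: {A,H,M} | {C,E,F,G,I,L,O}.
On input 1, block {A,H,M} splits into {A,M} and {H}.
Split {C,E,F,G,I,L,O} by δ(·,0) → {E,F,I,L,O} and {C,G}.
On input 0, block {A,M} splits into {A} and {M}.
On input 1, block {E,F,I,L,O} splits into {E,I} and {F,O} and {L}.
Refine {E,I} on symbol 2: members go to different blocks, giving {E} and {I}.
The partition is now stable with 8 blocks: {A} | {E} | {H} | {C,G} | {M} | {F,O} | {L} | {I}.

8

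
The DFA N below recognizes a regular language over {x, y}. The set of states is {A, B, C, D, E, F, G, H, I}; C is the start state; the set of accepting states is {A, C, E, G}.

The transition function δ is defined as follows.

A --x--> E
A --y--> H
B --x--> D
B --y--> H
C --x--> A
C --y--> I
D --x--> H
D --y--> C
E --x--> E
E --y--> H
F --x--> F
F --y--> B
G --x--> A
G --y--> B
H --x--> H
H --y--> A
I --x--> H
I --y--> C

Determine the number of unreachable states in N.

4

Starting at C and following transitions, the reachable set is {A, C, E, H, I}. That leaves B, D, F, G unreachable — 4 in total.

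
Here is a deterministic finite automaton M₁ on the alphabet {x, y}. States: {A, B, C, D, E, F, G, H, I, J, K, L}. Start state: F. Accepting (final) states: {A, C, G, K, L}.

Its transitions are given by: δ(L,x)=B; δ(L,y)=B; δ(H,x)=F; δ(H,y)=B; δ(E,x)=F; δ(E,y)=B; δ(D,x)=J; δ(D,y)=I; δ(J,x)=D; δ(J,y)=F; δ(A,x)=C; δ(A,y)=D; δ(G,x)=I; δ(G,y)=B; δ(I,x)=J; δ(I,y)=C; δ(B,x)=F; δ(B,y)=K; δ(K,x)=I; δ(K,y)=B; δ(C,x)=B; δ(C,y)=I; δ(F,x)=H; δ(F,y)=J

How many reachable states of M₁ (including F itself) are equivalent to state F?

2

Reachable states from the start: {B,C,D,F,H,I,J,K}. Unreachable: {A,E,G,L} — drop them.
Start with accepting vs non-accepting: {C,K} | {B,D,F,H,I,J}.
On input y, block {B,D,F,H,I,J} splits into {D,F,H,J} and {B,I}.
Split {D,F,H,J} by δ(·,y) → {D,H} and {F,J}.
No further refinement is possible. Final partition (4 blocks): {C,K} | {D,H} | {B,I} | {F,J}.
The equivalence class containing F is {F,J}, of size 2.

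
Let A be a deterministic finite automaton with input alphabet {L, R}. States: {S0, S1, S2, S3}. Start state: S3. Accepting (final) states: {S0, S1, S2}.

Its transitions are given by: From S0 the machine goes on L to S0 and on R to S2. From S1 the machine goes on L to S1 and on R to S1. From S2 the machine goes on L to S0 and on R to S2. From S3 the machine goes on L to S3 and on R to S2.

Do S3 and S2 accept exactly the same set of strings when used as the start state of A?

No

Reachable states from the start: {S0,S2,S3}. Unreachable: {S1} — drop them.
Initial partition by acceptance: {S0,S2} | {S3}.
No further refinement is possible. Final partition (2 blocks): {S0,S2} | {S3}.
S3 and S2 end up in different blocks, so they are distinguishable. For instance, the string 'ε' is accepted from only S2.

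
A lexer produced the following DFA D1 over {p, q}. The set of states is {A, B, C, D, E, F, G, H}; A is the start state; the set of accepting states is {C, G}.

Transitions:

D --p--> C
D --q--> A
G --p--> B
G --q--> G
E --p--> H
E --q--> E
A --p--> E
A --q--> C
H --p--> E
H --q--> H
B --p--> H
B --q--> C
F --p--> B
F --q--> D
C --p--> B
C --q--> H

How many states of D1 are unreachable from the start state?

BFS from A reaches {A, B, C, E, H}; the 3 state(s) D, F, G are never visited.

3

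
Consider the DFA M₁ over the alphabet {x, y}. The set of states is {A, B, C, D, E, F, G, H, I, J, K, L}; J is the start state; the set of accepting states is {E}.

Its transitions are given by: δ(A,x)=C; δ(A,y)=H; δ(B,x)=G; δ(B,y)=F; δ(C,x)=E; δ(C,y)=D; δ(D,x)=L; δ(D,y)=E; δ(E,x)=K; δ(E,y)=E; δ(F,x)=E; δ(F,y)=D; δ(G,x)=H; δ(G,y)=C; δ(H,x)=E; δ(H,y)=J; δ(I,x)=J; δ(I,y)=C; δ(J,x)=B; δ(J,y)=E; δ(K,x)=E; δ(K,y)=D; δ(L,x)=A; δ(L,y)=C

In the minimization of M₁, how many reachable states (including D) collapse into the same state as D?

Reachable states from the start: {A,B,C,D,E,F,G,H,J,K,L}. Unreachable: {I} — drop them.
P0 = {E} | {A,B,C,D,F,G,H,J,K,L}.
On input x, block {A,B,C,D,F,G,H,J,K,L} splits into {A,B,D,G,J,L} and {C,F,H,K}.
Refine {A,B,D,G,J,L} on symbol x: members go to different blocks, giving {B,D,J,L} and {A,G}.
Split {B,D,J,L} by δ(·,x) → {B,L} and {D,J}.
No further refinement is possible. Final partition (5 blocks): {E} | {B,L} | {C,F,H,K} | {A,G} | {D,J}.
The equivalence class containing D is {D,J}, of size 2.

2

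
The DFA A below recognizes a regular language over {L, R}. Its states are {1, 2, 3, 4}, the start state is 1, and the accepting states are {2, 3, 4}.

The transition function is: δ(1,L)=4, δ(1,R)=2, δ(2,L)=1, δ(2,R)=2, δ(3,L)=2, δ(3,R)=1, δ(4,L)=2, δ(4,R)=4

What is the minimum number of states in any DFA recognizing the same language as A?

3

States {3} cannot be reached from the start state, so discard them.
Start with accepting vs non-accepting: {2,4} | {1}.
Split {2,4} by δ(·,L) → {2} and {4}.
Stable partition: {2} | {1} | {4} — 3 equivalence classes.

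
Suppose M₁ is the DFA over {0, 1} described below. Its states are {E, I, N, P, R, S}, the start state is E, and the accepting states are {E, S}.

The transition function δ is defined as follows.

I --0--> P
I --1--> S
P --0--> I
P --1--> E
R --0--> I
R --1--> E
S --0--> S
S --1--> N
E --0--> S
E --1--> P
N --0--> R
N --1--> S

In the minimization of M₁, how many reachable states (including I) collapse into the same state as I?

4

Initial partition by acceptance: {E,S} | {I,N,P,R}.
No further refinement is possible. Final partition (2 blocks): {E,S} | {I,N,P,R}.
The equivalence class containing I is {I,N,P,R}, of size 4.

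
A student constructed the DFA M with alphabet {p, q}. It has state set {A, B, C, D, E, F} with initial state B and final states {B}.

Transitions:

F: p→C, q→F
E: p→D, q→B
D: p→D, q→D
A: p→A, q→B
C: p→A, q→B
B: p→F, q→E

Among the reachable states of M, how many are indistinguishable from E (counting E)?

1

Every state is reachable, so we keep all 6.
Initial partition by acceptance: {B} | {A,C,D,E,F}.
On input q, block {A,C,D,E,F} splits into {A,C,E} and {D,F}.
Refine {A,C,E} on symbol p: members go to different blocks, giving {A,C} and {E}.
Split {D,F} by δ(·,p) → {D} and {F}.
Stable partition: {B} | {A,C} | {D} | {E} | {F} — 5 equivalence classes.
The equivalence class containing E is {E}, of size 1.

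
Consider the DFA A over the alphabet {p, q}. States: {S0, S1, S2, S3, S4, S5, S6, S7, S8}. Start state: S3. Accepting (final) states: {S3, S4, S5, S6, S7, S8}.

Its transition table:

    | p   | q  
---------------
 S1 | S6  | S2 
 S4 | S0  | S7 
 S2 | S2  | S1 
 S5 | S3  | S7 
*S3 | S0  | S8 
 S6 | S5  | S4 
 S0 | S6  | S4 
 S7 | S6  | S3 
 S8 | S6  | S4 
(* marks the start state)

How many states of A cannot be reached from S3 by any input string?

2

No path from S3 leads to S1, S2; the other 7 states are all reachable.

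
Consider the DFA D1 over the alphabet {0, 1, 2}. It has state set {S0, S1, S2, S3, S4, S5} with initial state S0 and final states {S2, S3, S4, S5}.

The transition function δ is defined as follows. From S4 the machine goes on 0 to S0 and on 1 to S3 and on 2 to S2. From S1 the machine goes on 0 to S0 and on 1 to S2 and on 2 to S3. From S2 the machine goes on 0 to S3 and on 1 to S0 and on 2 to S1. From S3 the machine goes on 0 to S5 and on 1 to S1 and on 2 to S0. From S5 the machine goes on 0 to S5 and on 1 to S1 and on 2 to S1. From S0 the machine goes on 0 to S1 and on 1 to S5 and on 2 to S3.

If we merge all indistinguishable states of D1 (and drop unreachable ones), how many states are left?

2

First remove the unreachable states {S4}; 5 states remain.
P0 = {S2,S3,S5} | {S0,S1}.
Stable partition: {S2,S3,S5} | {S0,S1} — 2 equivalence classes.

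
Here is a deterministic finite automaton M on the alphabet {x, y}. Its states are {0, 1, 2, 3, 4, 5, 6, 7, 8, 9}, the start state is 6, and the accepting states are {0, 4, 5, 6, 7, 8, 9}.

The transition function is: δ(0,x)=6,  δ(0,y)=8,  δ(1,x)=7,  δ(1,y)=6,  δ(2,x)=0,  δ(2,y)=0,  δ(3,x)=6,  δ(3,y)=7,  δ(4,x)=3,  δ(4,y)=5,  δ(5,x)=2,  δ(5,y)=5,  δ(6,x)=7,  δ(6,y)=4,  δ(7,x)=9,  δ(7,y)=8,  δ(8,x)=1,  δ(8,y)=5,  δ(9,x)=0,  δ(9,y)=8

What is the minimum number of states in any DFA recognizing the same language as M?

3

Every state is reachable, so we keep all 10.
Initial partition by acceptance: {0,4,5,6,7,8,9} | {1,2,3}.
On input x, block {0,4,5,6,7,8,9} splits into {0,6,7,9} and {4,5,8}.
The partition is now stable with 3 blocks: {0,6,7,9} | {1,2,3} | {4,5,8}.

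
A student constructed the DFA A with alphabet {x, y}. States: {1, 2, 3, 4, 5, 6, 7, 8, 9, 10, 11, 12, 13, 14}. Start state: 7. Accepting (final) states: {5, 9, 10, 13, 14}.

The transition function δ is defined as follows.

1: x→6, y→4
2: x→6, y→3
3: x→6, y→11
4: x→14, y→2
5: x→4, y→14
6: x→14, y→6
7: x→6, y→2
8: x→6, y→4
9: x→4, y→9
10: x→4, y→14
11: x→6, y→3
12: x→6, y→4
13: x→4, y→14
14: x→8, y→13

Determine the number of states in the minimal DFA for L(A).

First remove the unreachable states {1,5,9,10,12}; 9 states remain.
P0 = {13,14} | {2,3,4,6,7,8,11}.
Split {2,3,4,6,7,8,11} by δ(·,x) → {2,3,7,8,11} and {4,6}.
Refine {13,14} on symbol x: members go to different blocks, giving {13} and {14}.
On input y, block {2,3,7,8,11} splits into {2,3,7,11} and {8}.
Split {4,6} by δ(·,y) → {4} and {6}.
Stable partition: {13} | {2,3,7,11} | {4} | {14} | {8} | {6} — 6 equivalence classes.

6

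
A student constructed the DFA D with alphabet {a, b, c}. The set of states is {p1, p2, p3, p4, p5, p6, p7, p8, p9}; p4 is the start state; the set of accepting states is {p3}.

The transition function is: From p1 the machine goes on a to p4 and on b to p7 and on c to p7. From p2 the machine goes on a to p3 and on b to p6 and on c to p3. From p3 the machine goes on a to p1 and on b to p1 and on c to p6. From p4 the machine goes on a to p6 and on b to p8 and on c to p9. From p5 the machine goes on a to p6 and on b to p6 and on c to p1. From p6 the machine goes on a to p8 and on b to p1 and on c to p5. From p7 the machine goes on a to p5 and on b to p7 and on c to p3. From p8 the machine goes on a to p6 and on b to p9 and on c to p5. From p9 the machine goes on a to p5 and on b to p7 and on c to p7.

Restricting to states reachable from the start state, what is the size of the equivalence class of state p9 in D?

2

States {p2} cannot be reached from the start state, so discard them.
Initial partition by acceptance: {p3} | {p1,p4,p5,p6,p7,p8,p9}.
Refine {p1,p4,p5,p6,p7,p8,p9} on symbol c: members go to different blocks, giving {p1,p4,p5,p6,p8,p9} and {p7}.
On input b, block {p1,p4,p5,p6,p8,p9} splits into {p4,p5,p6,p8} and {p1,p9}.
Split {p4,p5,p6,p8} by δ(·,b) → {p4,p5} and {p6,p8}.
Stable partition: {p3} | {p4,p5} | {p7} | {p1,p9} | {p6,p8} — 5 equivalence classes.
The equivalence class containing p9 is {p1,p9}, of size 2.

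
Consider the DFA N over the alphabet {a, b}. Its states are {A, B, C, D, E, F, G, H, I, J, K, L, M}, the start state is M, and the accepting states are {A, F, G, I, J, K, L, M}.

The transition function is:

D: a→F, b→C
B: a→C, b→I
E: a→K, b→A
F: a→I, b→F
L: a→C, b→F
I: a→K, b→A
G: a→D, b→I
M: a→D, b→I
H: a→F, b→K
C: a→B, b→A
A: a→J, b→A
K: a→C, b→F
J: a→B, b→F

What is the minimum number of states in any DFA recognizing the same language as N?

6

States {E,G,H,L} cannot be reached from the start state, so discard them.
P0 = {A,F,I,J,K,M} | {B,C,D}.
Refine {A,F,I,J,K,M} on symbol a: members go to different blocks, giving {A,F,I} and {J,K,M}.
Split {A,F,I} by δ(·,a) → {A,I} and {F}.
Refine {B,C,D} on symbol a: members go to different blocks, giving {B,C} and {D}.
On input a, block {J,K,M} splits into {J,K} and {M}.
No further refinement is possible. Final partition (6 blocks): {A,I} | {B,C} | {J,K} | {F} | {D} | {M}.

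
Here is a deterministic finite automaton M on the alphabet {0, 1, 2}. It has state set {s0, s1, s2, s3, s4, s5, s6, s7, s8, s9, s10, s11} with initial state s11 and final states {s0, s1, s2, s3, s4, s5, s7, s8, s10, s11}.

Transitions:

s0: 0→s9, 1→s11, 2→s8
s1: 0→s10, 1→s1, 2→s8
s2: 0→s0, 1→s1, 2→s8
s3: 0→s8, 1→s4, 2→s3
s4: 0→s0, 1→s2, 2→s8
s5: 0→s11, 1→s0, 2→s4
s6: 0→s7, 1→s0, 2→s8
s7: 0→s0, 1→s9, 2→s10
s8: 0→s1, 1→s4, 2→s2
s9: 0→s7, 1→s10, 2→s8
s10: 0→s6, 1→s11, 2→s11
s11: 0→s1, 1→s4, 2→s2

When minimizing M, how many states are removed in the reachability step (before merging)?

2

No path from s11 leads to s3, s5; the other 10 states are all reachable.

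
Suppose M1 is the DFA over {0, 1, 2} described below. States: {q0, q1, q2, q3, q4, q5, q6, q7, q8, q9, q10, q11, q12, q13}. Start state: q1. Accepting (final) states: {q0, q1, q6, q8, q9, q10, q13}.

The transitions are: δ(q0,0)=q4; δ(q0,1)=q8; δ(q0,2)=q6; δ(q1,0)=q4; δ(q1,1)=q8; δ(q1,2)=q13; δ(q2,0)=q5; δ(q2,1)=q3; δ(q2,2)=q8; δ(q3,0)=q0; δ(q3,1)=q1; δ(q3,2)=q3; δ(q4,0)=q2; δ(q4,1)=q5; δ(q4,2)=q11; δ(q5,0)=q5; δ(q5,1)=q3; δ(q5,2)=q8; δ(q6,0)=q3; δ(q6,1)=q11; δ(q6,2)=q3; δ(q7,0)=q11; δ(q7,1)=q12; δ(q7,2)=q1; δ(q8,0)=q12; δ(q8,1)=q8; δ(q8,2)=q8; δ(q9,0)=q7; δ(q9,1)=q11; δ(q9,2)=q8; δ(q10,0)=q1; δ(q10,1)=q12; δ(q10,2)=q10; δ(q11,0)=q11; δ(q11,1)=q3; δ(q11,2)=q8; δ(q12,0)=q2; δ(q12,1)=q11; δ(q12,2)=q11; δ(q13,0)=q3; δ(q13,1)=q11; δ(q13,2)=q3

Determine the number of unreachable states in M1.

No path from q1 leads to q7, q9, q10; the other 11 states are all reachable.

3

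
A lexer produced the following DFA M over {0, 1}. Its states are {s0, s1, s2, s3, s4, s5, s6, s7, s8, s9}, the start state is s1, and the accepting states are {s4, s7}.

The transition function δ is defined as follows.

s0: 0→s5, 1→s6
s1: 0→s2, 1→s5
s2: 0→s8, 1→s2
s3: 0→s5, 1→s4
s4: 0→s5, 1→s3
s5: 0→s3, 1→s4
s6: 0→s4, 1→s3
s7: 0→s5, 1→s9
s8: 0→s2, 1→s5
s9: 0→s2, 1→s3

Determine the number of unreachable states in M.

4

No path from s1 leads to s0, s6, s7, s9; the other 6 states are all reachable.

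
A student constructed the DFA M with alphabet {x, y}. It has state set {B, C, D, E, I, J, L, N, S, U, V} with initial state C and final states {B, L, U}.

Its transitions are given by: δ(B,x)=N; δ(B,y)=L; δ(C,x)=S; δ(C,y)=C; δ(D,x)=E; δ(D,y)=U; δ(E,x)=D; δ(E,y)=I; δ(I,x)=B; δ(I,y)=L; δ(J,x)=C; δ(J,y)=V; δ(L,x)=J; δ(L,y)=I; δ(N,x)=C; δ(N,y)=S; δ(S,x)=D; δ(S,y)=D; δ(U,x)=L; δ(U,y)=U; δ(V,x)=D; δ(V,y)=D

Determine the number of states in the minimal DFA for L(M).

Start with accepting vs non-accepting: {B,L,U} | {C,D,E,I,J,N,S,V}.
Split {B,L,U} by δ(·,x) → {B,L} and {U}.
Refine {B,L} on symbol y: members go to different blocks, giving {B} and {L}.
On input x, block {C,D,E,I,J,N,S,V} splits into {C,D,E,J,N,S,V} and {I}.
Refine {C,D,E,J,N,S,V} on symbol y: members go to different blocks, giving {C,J,N,S,V} and {D} and {E}.
Split {C,J,N,S,V} by δ(·,x) → {C,J,N} and {S,V}.
Refine {C,J,N} on symbol x: members go to different blocks, giving {J,N} and {C}.
The partition is now stable with 9 blocks: {B} | {J,N} | {U} | {L} | {I} | {D} | {E} | {S,V} | {C}.

9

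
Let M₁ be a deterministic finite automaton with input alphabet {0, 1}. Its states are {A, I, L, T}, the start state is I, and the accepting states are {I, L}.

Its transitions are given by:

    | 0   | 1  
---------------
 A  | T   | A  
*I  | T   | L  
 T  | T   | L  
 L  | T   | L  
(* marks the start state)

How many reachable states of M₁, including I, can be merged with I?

2

Reachable states from the start: {I,L,T}. Unreachable: {A} — drop them.
Start with accepting vs non-accepting: {I,L} | {T}.
The partition is now stable with 2 blocks: {I,L} | {T}.
The equivalence class containing I is {I,L}, of size 2.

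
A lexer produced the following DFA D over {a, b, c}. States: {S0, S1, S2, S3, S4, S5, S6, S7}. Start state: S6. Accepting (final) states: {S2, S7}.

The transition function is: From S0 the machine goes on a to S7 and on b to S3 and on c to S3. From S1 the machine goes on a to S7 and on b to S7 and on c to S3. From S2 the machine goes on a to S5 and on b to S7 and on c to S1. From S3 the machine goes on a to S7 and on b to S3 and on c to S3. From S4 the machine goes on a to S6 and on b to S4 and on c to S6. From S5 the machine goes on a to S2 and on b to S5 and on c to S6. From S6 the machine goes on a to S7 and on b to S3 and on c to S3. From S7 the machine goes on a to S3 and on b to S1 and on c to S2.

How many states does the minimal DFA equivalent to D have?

Reachable states from the start: {S1,S2,S3,S5,S6,S7}. Unreachable: {S0,S4} — drop them.
P0 = {S2,S7} | {S1,S3,S5,S6}.
Split {S2,S7} by δ(·,b) → {S2} and {S7}.
Refine {S1,S3,S5,S6} on symbol a: members go to different blocks, giving {S1,S3,S6} and {S5}.
Refine {S1,S3,S6} on symbol b: members go to different blocks, giving {S3,S6} and {S1}.
The partition is now stable with 5 blocks: {S2} | {S3,S6} | {S7} | {S5} | {S1}.

5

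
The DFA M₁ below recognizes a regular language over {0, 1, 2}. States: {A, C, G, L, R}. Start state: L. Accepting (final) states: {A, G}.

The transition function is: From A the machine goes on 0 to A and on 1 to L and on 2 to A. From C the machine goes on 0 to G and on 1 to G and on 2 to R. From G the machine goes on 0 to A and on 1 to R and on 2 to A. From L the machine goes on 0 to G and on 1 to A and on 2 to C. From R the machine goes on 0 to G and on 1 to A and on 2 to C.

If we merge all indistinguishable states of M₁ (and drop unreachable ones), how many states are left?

Every state is reachable, so we keep all 5.
P0 = {A,G} | {C,L,R}.
The partition is now stable with 2 blocks: {A,G} | {C,L,R}.

2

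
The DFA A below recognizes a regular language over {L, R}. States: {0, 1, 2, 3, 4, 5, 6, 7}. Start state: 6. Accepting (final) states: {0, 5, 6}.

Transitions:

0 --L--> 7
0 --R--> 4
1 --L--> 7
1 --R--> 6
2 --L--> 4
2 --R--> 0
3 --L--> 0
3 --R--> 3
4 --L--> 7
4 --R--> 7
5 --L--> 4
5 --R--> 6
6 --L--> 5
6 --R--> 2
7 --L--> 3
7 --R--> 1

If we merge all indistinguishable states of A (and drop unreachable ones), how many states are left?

Initial partition by acceptance: {0,5,6} | {1,2,3,4,7}.
Split {0,5,6} by δ(·,L) → {0,5} and {6}.
On input R, block {0,5} splits into {0} and {5}.
On input L, block {1,2,3,4,7} splits into {1,2,4,7} and {3}.
Refine {1,2,4,7} on symbol L: members go to different blocks, giving {1,2,4} and {7}.
Refine {1,2,4} on symbol L: members go to different blocks, giving {1,4} and {2}.
Split {1,4} by δ(·,R) → {1} and {4}.
The partition is now stable with 8 blocks: {0} | {1} | {6} | {5} | {3} | {7} | {2} | {4}.

8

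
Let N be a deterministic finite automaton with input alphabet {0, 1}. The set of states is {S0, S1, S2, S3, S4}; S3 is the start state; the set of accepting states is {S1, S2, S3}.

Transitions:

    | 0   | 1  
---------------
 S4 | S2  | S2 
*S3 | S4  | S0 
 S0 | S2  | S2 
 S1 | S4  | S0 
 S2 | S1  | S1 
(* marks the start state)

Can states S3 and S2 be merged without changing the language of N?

All states are reachable from the start state.
Initial partition by acceptance: {S1,S2,S3} | {S0,S4}.
Split {S1,S2,S3} by δ(·,0) → {S1,S3} and {S2}.
No further refinement is possible. Final partition (3 blocks): {S1,S3} | {S0,S4} | {S2}.
S3 and S2 end up in different blocks, so they are distinguishable. For instance, the string '0' is accepted from only S2.

No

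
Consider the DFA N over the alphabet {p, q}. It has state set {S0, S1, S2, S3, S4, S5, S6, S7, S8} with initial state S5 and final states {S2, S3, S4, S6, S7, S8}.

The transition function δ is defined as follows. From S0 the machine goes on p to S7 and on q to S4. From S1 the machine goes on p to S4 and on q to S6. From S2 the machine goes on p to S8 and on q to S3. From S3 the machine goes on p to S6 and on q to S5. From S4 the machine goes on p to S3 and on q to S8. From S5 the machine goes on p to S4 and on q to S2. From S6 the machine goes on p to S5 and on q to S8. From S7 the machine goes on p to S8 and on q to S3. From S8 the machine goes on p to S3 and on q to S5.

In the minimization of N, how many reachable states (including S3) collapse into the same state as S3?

States {S0,S1,S7} cannot be reached from the start state, so discard them.
P0 = {S2,S3,S4,S6,S8} | {S5}.
On input p, block {S2,S3,S4,S6,S8} splits into {S2,S3,S4,S8} and {S6}.
Split {S2,S3,S4,S8} by δ(·,p) → {S2,S4,S8} and {S3}.
Refine {S2,S4,S8} on symbol p: members go to different blocks, giving {S4,S8} and {S2}.
Refine {S4,S8} on symbol q: members go to different blocks, giving {S4} and {S8}.
Stable partition: {S4} | {S5} | {S6} | {S3} | {S2} | {S8} — 6 equivalence classes.
State S3 belongs to the block {S3}, which has 1 states.

1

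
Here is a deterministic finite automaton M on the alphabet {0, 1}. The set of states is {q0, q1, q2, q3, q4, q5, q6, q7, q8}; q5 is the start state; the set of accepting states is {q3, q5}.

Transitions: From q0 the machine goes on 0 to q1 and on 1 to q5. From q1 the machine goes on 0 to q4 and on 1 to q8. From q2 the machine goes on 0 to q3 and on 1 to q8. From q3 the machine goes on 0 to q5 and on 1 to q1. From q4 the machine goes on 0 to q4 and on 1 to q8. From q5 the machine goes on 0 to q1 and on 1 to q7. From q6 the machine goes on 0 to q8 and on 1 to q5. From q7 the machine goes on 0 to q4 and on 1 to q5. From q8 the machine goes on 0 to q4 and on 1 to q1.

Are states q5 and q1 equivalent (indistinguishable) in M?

No

First remove the unreachable states {q0,q2,q3,q6}; 5 states remain.
Start with accepting vs non-accepting: {q5} | {q1,q4,q7,q8}.
Refine {q1,q4,q7,q8} on symbol 1: members go to different blocks, giving {q1,q4,q8} and {q7}.
The partition is now stable with 3 blocks: {q5} | {q1,q4,q8} | {q7}.
q5 and q1 end up in different blocks, so they are distinguishable. For instance, the string 'ε' is accepted from only q5.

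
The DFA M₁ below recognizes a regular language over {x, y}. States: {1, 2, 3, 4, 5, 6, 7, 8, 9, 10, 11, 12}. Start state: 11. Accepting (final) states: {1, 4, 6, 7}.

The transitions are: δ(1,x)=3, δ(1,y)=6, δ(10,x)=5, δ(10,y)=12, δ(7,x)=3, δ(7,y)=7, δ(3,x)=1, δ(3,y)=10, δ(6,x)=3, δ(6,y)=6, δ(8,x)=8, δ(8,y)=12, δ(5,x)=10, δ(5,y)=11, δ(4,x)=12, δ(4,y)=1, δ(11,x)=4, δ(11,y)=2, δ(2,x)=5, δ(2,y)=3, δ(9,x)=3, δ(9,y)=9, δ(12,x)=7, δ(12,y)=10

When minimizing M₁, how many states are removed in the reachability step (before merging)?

No path from 11 leads to 8, 9; the other 10 states are all reachable.

2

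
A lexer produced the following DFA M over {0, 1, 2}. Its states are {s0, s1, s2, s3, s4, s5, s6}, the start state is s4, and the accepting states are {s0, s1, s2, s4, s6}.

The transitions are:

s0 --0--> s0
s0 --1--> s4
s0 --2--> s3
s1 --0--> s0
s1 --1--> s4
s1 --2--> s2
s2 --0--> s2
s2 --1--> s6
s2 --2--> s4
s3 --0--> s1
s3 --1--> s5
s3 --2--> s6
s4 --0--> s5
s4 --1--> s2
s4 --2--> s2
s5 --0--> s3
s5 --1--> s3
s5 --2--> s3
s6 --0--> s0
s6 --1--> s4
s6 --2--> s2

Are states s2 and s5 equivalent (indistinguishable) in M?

Start with accepting vs non-accepting: {s0,s1,s2,s4,s6} | {s3,s5}.
Split {s0,s1,s2,s4,s6} by δ(·,0) → {s0,s1,s2,s6} and {s4}.
On input 1, block {s0,s1,s2,s6} splits into {s0,s1,s6} and {s2}.
On input 2, block {s0,s1,s6} splits into {s1,s6} and {s0}.
Split {s3,s5} by δ(·,0) → {s3} and {s5}.
The partition is now stable with 6 blocks: {s1,s6} | {s3} | {s4} | {s2} | {s0} | {s5}.
s2 and s5 end up in different blocks, so they are distinguishable. For instance, the string 'ε' is accepted from only s2.

No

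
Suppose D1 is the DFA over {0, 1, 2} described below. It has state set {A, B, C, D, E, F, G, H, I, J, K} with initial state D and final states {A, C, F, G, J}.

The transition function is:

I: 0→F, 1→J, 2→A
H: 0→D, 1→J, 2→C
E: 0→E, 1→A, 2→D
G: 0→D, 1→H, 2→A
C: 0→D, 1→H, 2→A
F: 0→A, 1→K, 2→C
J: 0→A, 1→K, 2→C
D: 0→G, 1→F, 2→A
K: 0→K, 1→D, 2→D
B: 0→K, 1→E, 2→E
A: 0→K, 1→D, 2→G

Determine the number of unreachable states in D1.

3

Starting at D and following transitions, the reachable set is {A, C, D, F, G, H, J, K}. That leaves B, E, I unreachable — 3 in total.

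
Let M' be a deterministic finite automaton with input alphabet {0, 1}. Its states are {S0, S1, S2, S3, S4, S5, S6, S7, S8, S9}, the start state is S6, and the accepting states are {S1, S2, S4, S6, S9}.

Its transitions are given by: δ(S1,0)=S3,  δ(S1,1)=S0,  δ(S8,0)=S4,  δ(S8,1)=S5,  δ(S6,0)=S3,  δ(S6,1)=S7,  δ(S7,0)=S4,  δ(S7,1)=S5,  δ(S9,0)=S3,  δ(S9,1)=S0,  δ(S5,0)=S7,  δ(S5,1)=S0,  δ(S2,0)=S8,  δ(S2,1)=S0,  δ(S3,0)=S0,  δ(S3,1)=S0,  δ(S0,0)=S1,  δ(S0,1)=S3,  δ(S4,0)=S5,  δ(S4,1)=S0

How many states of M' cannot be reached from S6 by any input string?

No path from S6 leads to S2, S8, S9; the other 7 states are all reachable.

3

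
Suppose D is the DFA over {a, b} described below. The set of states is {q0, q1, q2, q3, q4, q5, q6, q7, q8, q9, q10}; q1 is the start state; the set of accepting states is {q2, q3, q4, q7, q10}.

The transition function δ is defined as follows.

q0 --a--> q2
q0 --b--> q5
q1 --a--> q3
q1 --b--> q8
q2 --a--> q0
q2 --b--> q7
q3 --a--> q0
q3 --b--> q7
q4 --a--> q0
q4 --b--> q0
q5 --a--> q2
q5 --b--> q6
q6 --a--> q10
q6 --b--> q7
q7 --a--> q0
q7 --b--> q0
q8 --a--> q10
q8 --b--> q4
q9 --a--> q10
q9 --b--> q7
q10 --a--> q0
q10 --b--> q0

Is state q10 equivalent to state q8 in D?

No

First remove the unreachable states {q9}; 10 states remain.
Start with accepting vs non-accepting: {q2,q3,q4,q7,q10} | {q0,q1,q5,q6,q8}.
Refine {q2,q3,q4,q7,q10} on symbol b: members go to different blocks, giving {q4,q7,q10} and {q2,q3}.
On input a, block {q0,q1,q5,q6,q8} splits into {q0,q1,q5} and {q6,q8}.
On input b, block {q0,q1,q5} splits into {q1,q5} and {q0}.
No further refinement is possible. Final partition (5 blocks): {q4,q7,q10} | {q1,q5} | {q2,q3} | {q6,q8} | {q0}.
q10 and q8 end up in different blocks, so they are distinguishable. For instance, the string 'ε' is accepted from only q10.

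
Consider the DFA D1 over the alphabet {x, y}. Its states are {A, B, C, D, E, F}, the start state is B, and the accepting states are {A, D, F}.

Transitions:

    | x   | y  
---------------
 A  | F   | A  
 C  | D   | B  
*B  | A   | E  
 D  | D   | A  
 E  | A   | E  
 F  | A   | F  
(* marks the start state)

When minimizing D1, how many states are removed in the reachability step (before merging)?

No path from B leads to C, D; the other 4 states are all reachable.

2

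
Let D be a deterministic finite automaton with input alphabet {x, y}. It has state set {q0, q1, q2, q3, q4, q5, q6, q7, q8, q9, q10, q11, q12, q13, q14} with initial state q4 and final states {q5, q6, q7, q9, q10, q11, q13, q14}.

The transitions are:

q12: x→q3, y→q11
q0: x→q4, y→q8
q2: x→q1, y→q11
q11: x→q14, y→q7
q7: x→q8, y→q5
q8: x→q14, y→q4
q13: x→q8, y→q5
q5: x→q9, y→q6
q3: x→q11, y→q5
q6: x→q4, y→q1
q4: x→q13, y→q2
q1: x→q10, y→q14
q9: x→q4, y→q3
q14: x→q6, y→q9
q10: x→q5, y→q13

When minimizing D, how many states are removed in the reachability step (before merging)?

2

Starting at q4 and following transitions, the reachable set is {q1, q2, q3, q4, q5, q6, q7, q8, q9, q10, q11, q13, q14}. That leaves q0, q12 unreachable — 2 in total.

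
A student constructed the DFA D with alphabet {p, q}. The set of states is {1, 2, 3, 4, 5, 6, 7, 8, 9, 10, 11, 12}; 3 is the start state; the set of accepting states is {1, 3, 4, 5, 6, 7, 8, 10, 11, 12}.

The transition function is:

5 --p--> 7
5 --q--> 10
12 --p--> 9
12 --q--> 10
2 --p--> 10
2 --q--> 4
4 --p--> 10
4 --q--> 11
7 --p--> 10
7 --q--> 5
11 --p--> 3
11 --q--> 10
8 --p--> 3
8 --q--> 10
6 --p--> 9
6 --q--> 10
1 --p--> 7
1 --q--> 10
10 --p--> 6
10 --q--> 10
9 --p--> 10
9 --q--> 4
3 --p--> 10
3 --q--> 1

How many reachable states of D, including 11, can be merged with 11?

3

States {2,8,12} cannot be reached from the start state, so discard them.
P0 = {1,3,4,5,6,7,10,11} | {9}.
On input p, block {1,3,4,5,6,7,10,11} splits into {1,3,4,5,7,10,11} and {6}.
Refine {1,3,4,5,7,10,11} on symbol p: members go to different blocks, giving {1,3,4,5,7,11} and {10}.
Split {1,3,4,5,7,11} by δ(·,p) → {1,5,11} and {3,4,7}.
No further refinement is possible. Final partition (5 blocks): {1,5,11} | {9} | {6} | {10} | {3,4,7}.
State 11 belongs to the block {1,5,11}, which has 3 states.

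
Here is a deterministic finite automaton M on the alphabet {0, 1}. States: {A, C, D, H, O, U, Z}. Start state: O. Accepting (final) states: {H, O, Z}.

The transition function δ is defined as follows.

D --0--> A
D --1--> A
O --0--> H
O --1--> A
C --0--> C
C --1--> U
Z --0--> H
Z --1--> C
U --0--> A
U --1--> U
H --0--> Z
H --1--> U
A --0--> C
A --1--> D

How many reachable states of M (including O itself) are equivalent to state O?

Every state is reachable, so we keep all 7.
P0 = {H,O,Z} | {A,C,D,U}.
Stable partition: {H,O,Z} | {A,C,D,U} — 2 equivalence classes.
The equivalence class containing O is {H,O,Z}, of size 3.

3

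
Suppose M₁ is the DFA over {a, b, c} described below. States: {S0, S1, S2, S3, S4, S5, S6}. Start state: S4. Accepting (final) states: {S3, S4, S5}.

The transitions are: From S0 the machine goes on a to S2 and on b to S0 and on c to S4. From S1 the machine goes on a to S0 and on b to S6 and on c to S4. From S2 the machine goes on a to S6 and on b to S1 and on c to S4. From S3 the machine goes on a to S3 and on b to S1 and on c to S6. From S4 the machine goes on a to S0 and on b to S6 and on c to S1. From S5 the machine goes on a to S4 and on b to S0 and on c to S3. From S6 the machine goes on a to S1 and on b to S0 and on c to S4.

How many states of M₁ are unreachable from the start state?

2

No path from S4 leads to S3, S5; the other 5 states are all reachable.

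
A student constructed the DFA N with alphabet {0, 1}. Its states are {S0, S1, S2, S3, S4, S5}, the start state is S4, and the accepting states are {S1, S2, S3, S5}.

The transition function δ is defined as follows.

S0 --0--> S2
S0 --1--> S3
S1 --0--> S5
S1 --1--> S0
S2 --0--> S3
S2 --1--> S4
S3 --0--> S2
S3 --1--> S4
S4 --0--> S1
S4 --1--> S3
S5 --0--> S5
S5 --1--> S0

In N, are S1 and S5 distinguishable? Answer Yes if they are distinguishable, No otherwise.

All states are reachable from the start state.
P0 = {S1,S2,S3,S5} | {S0,S4}.
No further refinement is possible. Final partition (2 blocks): {S1,S2,S3,S5} | {S0,S4}.
S1 and S5 lie in the same block of the stable partition, so they are equivalent — no string distinguishes them.

No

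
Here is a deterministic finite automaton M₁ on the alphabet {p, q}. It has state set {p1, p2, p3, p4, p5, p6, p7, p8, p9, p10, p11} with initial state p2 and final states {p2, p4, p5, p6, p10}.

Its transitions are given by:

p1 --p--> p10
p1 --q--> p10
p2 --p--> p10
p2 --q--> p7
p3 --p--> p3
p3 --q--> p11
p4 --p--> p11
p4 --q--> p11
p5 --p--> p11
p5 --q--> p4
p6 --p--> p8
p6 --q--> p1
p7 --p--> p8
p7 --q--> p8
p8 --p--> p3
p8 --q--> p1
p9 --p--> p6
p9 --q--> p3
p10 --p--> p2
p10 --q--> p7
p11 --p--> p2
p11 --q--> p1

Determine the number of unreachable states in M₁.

4

No path from p2 leads to p4, p5, p6, p9; the other 7 states are all reachable.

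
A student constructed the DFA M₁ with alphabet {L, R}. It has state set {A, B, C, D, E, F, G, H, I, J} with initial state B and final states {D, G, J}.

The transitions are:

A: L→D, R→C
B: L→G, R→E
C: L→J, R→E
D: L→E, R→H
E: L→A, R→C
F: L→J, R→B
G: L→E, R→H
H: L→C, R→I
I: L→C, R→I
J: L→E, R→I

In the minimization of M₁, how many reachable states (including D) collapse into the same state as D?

3

States {F} cannot be reached from the start state, so discard them.
Start with accepting vs non-accepting: {D,G,J} | {A,B,C,E,H,I}.
Refine {A,B,C,E,H,I} on symbol L: members go to different blocks, giving {A,B,C} and {E,H,I}.
Refine {A,B,C} on symbol R: members go to different blocks, giving {B,C} and {A}.
Split {E,H,I} by δ(·,L) → {H,I} and {E}.
The partition is now stable with 5 blocks: {D,G,J} | {B,C} | {H,I} | {A} | {E}.
The equivalence class containing D is {D,G,J}, of size 3.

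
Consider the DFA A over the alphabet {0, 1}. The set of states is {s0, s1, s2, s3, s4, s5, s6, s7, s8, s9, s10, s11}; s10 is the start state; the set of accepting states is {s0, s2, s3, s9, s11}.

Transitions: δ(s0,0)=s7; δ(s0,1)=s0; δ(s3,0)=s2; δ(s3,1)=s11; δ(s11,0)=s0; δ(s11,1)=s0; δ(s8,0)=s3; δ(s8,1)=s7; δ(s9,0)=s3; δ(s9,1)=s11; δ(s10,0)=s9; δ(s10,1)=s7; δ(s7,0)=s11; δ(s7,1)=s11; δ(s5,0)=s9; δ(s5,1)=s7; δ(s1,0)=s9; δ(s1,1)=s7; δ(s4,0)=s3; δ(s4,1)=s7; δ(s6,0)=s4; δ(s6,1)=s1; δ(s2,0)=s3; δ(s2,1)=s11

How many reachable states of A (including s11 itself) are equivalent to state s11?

1

States {s1,s4,s5,s6,s8} cannot be reached from the start state, so discard them.
Initial partition by acceptance: {s0,s2,s3,s9,s11} | {s7,s10}.
On input 0, block {s0,s2,s3,s9,s11} splits into {s2,s3,s9,s11} and {s0}.
Refine {s2,s3,s9,s11} on symbol 0: members go to different blocks, giving {s2,s3,s9} and {s11}.
Refine {s7,s10} on symbol 0: members go to different blocks, giving {s7} and {s10}.
The partition is now stable with 5 blocks: {s2,s3,s9} | {s7} | {s0} | {s11} | {s10}.
The equivalence class containing s11 is {s11}, of size 1.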